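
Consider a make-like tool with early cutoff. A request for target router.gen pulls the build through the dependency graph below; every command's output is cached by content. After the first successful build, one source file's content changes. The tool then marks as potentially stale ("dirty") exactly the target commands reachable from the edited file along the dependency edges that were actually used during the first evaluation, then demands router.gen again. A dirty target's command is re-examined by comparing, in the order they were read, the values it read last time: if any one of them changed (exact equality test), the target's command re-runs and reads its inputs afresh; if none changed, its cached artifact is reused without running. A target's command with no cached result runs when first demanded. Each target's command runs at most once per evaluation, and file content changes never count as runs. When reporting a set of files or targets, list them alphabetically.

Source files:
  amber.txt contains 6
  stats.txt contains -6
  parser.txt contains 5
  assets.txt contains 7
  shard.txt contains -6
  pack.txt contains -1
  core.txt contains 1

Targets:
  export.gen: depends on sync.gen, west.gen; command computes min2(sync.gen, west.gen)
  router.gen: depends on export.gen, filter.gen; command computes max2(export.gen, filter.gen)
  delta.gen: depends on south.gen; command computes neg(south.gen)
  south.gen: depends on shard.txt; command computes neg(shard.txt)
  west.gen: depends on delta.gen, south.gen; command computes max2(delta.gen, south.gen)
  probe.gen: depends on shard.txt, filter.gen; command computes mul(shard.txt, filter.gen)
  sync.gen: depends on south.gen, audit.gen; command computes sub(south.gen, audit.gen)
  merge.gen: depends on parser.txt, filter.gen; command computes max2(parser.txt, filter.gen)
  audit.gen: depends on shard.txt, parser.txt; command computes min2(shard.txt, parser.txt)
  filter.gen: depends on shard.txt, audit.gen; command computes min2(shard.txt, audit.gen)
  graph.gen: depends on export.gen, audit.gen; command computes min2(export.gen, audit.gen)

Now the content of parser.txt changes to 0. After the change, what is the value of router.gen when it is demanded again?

First demand of the output computes:
  audit.gen = min2(-6, 5) = -6
  filter.gen = min2(-6, -6) = -6
  south.gen = neg(-6) = 6
  delta.gen = neg(6) = -6
  sync.gen = sub(6, -6) = 12
  west.gen = max2(-6, 6) = 6
  export.gen = min2(12, 6) = 6
  router.gen = max2(6, -6) = 6

After the edit, cleaning proceeds:
  audit.gen: a read changed (parser.txt 5->0) — executes, giving -6 — identical to its old value.
  filter.gen: dirty, but its reads are unchanged (shard.txt unchanged, audit.gen unchanged); cached -6 stands.
  sync.gen: dirty, but its reads are unchanged (south.gen unchanged, audit.gen unchanged); cached 12 stands.
  export.gen: dirty, but its reads are unchanged (sync.gen unchanged, west.gen unchanged); cached 6 stands.
  router.gen: dirty, but its reads are unchanged (export.gen unchanged, filter.gen unchanged); cached 6 stands.

Note the absorption at audit.gen: it re-runs yet its value is the same, leaving the output's value untouched.

Demanding router.gen again yields 6.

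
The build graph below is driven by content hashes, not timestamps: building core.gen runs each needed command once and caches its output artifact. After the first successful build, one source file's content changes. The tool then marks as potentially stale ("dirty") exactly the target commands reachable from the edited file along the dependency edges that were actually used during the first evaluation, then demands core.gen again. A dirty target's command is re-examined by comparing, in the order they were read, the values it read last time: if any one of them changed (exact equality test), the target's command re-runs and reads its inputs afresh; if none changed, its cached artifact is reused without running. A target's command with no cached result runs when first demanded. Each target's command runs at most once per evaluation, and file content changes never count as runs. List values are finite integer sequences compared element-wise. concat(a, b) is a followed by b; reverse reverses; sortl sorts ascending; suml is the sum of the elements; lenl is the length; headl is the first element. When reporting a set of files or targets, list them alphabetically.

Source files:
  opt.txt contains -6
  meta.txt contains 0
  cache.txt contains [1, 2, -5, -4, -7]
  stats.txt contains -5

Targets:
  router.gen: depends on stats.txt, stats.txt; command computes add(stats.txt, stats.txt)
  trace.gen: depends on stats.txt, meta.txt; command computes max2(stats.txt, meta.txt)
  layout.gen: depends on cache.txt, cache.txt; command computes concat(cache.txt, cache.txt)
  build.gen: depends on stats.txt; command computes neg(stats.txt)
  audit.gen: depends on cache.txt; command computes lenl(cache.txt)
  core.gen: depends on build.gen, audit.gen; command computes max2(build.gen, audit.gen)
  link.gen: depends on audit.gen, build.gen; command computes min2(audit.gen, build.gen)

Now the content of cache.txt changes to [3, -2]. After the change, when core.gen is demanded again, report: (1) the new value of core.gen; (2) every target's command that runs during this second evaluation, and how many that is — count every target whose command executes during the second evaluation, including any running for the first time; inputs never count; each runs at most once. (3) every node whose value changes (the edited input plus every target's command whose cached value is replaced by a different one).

Initial pass — values computed on the first demand:
  audit.gen = lenl([1, 2, -5, -4, -7]) = 5
  build.gen = neg(-5) = 5
  core.gen = max2(5, 5) = 5

Second demand — change propagation:
  audit.gen: re-runs because cache.txt [1, 2, -5, -4, -7]->[3, -2]; new result 2.
  core.gen: re-runs because audit.gen 5->2; new result 5 (unchanged).

core.gen now evaluates to 5.
Run set: audit.gen, core.gen (2 run).
Changed values: audit.gen, cache.txt.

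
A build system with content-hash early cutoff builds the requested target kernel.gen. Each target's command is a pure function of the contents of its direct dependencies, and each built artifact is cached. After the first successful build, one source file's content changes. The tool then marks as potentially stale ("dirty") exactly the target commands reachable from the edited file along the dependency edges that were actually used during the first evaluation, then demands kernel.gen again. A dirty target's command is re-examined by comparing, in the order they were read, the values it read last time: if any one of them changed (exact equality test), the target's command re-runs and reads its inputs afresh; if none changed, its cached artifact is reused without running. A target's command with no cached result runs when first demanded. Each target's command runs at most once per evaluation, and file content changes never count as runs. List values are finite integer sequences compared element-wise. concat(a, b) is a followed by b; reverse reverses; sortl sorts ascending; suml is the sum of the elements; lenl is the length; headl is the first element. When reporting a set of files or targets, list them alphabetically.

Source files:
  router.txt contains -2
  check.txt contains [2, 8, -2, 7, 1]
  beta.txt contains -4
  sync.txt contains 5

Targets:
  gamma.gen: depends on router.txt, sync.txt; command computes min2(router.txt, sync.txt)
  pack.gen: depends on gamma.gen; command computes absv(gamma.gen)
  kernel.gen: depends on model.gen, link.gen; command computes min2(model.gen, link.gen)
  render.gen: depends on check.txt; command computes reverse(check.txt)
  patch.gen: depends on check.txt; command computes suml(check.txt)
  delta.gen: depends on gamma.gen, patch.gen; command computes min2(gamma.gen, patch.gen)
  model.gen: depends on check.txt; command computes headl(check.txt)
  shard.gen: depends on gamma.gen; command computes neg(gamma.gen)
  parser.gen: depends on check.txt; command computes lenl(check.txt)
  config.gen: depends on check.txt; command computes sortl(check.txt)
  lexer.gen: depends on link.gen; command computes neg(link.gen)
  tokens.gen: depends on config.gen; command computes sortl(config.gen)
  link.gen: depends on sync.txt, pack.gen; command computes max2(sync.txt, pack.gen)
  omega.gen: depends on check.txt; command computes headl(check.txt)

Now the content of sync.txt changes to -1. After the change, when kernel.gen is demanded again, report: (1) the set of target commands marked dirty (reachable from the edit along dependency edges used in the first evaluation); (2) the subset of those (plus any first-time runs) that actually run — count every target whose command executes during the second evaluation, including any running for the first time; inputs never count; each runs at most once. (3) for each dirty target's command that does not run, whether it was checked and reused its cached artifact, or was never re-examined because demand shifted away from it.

First evaluation (everything demanded from the output):
  gamma.gen = min2(-2, 5) = -2
  model.gen = headl([2, 8, -2, 7, 1]) = 2
  pack.gen = absv(-2) = 2
  link.gen = max2(5, 2) = 5
  kernel.gen = min2(2, 5) = 2

Propagation after the edit:
  gamma.gen: runs — sync.txt 5->-1; result -2 (same value as before).
  pack.gen: checked — values it read are unchanged (gamma.gen unchanged); reused cached 2 without running.
  link.gen: runs — sync.txt 5->-1; result 2.
  kernel.gen: runs — link.gen 5->2; result 2 (same value as before).

Key observation: the cutoff stops propagation at pack.gen — its inputs' values are unchanged, so it reuses its cache.

Marked dirty: gamma.gen, kernel.gen, link.gen, pack.gen.
Target commands that run: gamma.gen, kernel.gen, link.gen — 3 in total.
Checked but reused from cache: pack.gen.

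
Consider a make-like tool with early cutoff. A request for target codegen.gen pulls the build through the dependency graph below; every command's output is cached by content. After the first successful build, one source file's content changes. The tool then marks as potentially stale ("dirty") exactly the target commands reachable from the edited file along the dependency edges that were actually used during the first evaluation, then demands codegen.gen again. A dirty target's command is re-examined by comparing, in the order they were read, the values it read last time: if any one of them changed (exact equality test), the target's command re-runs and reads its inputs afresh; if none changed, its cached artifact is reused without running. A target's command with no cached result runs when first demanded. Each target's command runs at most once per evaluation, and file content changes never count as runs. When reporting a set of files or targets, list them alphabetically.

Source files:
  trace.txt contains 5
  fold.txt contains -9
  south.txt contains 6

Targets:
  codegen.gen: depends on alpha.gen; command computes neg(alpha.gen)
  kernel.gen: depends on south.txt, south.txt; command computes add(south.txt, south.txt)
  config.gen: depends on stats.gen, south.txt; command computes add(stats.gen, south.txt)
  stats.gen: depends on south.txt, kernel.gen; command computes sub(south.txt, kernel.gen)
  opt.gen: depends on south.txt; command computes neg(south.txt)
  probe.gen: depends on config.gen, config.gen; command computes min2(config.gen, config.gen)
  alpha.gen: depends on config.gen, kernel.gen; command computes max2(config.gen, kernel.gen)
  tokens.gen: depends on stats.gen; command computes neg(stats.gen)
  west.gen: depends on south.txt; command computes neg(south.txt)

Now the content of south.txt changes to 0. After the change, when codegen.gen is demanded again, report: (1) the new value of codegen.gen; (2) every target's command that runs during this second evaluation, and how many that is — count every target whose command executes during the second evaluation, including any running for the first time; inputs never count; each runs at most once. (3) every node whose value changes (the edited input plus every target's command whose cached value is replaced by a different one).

Demanding codegen.gen again yields 0.
5 target commands run: alpha.gen, codegen.gen, config.gen, kernel.gen, stats.gen.
The nodes whose values change: alpha.gen, codegen.gen, kernel.gen, south.txt, stats.gen.

First demand of the output computes:
  kernel.gen = add(6, 6) = 12
  stats.gen = sub(6, 12) = -6
  config.gen = add(-6, 6) = 0
  alpha.gen = max2(0, 12) = 12
  codegen.gen = neg(12) = -12

After the edit, cleaning proceeds:
  kernel.gen: a read changed (south.txt 6->0; south.txt 6->0) — executes, giving 0.
  stats.gen: a read changed (south.txt 6->0; kernel.gen 12->0) — executes, giving 0.
  config.gen: a read changed (stats.gen -6->0; south.txt 6->0) — executes, giving 0 — identical to its old value.
  alpha.gen: a read changed (kernel.gen 12->0) — executes, giving 0.
  codegen.gen: a read changed (alpha.gen 12->0) — executes, giving 0.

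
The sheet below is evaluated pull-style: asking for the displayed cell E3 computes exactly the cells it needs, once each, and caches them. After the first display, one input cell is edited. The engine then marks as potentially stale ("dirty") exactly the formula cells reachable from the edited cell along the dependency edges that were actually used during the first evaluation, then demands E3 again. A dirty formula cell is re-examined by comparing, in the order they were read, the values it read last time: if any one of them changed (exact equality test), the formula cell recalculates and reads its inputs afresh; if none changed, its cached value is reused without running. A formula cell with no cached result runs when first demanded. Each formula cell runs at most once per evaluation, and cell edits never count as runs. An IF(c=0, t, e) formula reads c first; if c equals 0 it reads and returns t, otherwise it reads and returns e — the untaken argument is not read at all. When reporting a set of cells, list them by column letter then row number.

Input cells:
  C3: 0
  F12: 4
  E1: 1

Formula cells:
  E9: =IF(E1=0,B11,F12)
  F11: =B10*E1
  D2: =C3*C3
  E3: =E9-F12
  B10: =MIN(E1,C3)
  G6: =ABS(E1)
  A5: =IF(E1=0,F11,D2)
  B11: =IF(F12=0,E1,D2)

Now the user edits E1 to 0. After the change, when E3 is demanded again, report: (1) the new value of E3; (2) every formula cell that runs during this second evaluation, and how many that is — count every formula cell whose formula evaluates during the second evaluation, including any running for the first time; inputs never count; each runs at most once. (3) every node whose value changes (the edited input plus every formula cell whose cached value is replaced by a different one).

First demand of the output computes:
  E9 = IF(E1=0: E1=1 -> else branch F12) = 4
  E3 = 4 - 4 = 0

After the edit, cleaning proceeds:
  D2: had never run; runs now, result 0.
  B11: had never run; runs now, result 0.
  E9: a read changed (E1 1->0) — executes, giving 0.
  E3: a read changed (E9 4->0) — executes, giving -4.

Note the branch switch — B11, D2 had no cache and run now for the first time.

Demanding E3 again yields -4.
4 formula cells run: B11, D2, E3, E9.
The nodes whose values change: E1, E3, E9.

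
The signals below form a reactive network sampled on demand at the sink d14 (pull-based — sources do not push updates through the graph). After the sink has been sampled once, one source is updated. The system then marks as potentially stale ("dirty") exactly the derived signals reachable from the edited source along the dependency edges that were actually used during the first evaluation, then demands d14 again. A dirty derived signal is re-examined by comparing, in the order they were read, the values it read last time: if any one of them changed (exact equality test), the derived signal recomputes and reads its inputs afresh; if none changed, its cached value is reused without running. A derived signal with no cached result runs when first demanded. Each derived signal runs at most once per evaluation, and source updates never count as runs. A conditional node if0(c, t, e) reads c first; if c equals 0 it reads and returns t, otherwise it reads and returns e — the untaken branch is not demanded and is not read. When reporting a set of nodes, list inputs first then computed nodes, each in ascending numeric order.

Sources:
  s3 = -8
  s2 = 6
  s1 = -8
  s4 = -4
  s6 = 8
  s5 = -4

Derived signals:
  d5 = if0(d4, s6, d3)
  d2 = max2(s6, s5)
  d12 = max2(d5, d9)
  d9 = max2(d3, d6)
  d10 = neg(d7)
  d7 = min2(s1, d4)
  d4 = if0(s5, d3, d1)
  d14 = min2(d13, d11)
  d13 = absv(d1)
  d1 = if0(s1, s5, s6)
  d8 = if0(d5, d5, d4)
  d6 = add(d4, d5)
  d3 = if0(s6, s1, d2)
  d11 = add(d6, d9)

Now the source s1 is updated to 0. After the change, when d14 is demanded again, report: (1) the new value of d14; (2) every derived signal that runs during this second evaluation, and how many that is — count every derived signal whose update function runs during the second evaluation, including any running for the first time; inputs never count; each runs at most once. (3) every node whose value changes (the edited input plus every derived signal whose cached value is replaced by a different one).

Initial pass — values computed on the first demand:
  d1 = if0(s1=-8 -> else branch s6) = 8
  d2 = max2(8, -4) = 8
  d3 = if0(s6=8 -> else branch d2) = 8
  d4 = if0(s5=-4 -> else branch d1) = 8
  d5 = if0(d4=8 -> else branch d3) = 8
  d6 = add(8, 8) = 16
  d9 = max2(8, 16) = 16
  d11 = add(16, 16) = 32
  d13 = absv(8) = 8
  d14 = min2(8, 32) = 8

Second demand — change propagation:
  d1: re-runs because s1 -8->0; new result -4.
  d4: re-runs because d1 8->-4; new result -4.
  d5: re-runs because d4 8->-4; new result 8 (unchanged).
  d6: re-runs because d4 8->-4; new result 4.
  d9: re-runs because d6 16->4; new result 8.
  d11: re-runs because d6 16->4; d9 16->8; new result 12.
  d13: re-runs because d1 8->-4; new result 4.
  d14: re-runs because d13 8->4; d11 32->12; new result 4.

d14 now evaluates to 4.
Run set: d1, d4, d5, d6, d9, d11, d13, d14 (8 run).
Changed values: s1, d1, d4, d6, d9, d11, d13, d14.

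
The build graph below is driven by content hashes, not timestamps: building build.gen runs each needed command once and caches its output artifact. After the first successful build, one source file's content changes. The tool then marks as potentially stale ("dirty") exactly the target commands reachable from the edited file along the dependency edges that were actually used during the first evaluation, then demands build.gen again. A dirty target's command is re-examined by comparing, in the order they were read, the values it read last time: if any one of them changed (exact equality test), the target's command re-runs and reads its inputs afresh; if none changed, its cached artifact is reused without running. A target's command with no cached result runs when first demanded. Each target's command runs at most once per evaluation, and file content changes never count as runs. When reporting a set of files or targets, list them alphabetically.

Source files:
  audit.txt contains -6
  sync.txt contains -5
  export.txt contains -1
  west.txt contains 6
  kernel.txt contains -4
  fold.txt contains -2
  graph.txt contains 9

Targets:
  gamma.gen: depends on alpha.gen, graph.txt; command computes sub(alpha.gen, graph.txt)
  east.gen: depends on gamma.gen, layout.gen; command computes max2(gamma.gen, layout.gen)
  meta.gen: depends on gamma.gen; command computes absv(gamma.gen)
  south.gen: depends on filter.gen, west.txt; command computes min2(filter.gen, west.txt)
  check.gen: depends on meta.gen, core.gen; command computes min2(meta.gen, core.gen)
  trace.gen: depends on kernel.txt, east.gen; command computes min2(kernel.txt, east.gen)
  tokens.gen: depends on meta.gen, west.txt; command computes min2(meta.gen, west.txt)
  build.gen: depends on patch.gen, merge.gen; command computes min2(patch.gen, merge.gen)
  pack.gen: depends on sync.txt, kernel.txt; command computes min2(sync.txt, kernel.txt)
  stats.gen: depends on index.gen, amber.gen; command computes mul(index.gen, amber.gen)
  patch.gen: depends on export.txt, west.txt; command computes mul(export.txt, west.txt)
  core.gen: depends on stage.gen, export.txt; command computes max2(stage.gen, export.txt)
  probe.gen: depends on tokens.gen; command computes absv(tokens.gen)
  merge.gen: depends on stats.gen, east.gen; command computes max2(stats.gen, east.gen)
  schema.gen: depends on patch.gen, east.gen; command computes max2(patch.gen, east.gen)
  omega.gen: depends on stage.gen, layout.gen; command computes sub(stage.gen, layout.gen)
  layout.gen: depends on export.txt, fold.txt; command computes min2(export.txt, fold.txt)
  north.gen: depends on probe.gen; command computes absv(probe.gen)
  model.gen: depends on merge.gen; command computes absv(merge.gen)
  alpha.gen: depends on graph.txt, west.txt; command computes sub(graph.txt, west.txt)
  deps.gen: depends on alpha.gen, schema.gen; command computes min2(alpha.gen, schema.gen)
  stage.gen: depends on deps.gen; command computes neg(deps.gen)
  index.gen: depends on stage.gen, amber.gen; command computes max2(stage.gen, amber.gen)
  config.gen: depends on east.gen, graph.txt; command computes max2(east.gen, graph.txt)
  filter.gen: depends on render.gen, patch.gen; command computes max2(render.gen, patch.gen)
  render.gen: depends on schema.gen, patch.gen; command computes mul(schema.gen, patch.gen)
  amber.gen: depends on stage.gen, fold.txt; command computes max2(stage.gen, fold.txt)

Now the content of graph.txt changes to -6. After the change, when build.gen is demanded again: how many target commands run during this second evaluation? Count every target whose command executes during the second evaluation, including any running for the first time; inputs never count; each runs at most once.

Run set: alpha.gen, amber.gen, build.gen, deps.gen, gamma.gen, index.gen, merge.gen, stage.gen, stats.gen (9 run).
The important point: at east.gen every value read last time is unchanged, so the dirty flag clears without a run.

Initial pass — values computed on the first demand:
  alpha.gen = sub(9, 6) = 3
  gamma.gen = sub(3, 9) = -6
  layout.gen = min2(-1, -2) = -2
  east.gen = max2(-6, -2) = -2
  patch.gen = mul(-1, 6) = -6
  schema.gen = max2(-6, -2) = -2
  deps.gen = min2(3, -2) = -2
  stage.gen = neg(-2) = 2
  amber.gen = max2(2, -2) = 2
  index.gen = max2(2, 2) = 2
  stats.gen = mul(2, 2) = 4
  merge.gen = max2(4, -2) = 4
  build.gen = min2(-6, 4) = -6

Second demand — change propagation:
  alpha.gen: re-runs because graph.txt 9->-6; new result -12.
  gamma.gen: re-runs because alpha.gen 3->-12; graph.txt 9->-6; new result -6 (unchanged).
  east.gen: re-examined; everything it read last time is the same (gamma.gen unchanged, layout.gen unchanged) — cache -2 kept, no run.
  schema.gen: re-examined; everything it read last time is the same (patch.gen unchanged, east.gen unchanged) — cache -2 kept, no run.
  deps.gen: re-runs because alpha.gen 3->-12; new result -12.
  stage.gen: re-runs because deps.gen -2->-12; new result 12.
  amber.gen: re-runs because stage.gen 2->12; new result 12.
  index.gen: re-runs because stage.gen 2->12; amber.gen 2->12; new result 12.
  stats.gen: re-runs because index.gen 2->12; amber.gen 2->12; new result 144.
  merge.gen: re-runs because stats.gen 4->144; new result 144.
  build.gen: re-runs because merge.gen 4->144; new result -6 (unchanged).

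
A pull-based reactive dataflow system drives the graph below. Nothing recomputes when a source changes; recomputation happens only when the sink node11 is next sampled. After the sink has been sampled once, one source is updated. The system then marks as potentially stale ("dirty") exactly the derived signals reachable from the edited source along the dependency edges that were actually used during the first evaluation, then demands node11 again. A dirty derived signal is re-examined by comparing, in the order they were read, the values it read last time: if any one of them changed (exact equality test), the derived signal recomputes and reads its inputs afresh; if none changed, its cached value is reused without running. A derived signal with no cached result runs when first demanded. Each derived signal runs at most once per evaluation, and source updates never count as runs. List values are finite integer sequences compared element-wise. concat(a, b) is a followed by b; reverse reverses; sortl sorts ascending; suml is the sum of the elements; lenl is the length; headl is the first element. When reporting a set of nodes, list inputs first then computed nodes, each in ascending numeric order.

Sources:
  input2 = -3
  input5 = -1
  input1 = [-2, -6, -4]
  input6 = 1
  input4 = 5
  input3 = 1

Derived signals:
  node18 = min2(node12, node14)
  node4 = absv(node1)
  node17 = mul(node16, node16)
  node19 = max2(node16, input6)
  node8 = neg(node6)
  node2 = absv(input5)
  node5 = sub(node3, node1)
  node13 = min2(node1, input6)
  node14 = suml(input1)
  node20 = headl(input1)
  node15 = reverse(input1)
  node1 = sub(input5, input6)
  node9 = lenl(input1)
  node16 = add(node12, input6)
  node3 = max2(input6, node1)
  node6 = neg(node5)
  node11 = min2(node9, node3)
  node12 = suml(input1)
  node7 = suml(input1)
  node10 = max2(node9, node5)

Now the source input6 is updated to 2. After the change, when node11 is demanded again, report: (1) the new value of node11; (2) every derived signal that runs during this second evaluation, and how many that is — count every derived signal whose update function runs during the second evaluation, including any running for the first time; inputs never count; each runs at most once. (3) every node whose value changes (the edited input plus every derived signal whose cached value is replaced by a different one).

First evaluation (everything demanded from the output):
  node1 = sub(-1, 1) = -2
  node3 = max2(1, -2) = 1
  node9 = lenl([-2, -6, -4]) = 3
  node11 = min2(3, 1) = 1

Propagation after the edit:
  node1: runs — input6 1->2; result -3.
  node3: runs — input6 1->2; node1 -2->-3; result 2.
  node11: runs — node3 1->2; result 2.

New value of node11: 2.
Derived signals that run: node1, node3, node11 — 3 in total.
Values that change: input6, node1, node3, node11.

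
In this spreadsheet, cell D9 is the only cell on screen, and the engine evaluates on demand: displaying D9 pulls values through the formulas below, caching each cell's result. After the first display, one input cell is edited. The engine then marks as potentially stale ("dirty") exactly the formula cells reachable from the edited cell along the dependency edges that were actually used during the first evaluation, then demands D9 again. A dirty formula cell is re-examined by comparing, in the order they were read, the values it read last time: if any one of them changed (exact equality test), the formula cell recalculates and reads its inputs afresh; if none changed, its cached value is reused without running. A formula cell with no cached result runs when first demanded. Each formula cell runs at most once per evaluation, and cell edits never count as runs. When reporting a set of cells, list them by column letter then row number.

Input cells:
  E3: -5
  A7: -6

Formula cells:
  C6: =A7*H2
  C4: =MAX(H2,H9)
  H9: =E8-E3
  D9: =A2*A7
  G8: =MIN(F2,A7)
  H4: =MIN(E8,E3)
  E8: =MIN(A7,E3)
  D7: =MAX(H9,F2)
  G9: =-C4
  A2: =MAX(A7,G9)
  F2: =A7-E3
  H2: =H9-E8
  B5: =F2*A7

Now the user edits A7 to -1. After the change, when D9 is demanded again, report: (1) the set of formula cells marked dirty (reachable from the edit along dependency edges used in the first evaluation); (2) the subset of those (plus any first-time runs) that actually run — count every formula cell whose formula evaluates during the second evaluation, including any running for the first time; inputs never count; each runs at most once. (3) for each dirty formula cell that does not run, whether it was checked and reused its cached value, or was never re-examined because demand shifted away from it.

Initial pass — values computed on the first demand:
  E8 = MIN(-6, -5) = -6
  H9 = -6 - -5 = -1
  H2 = -1 - -6 = 5
  C4 = MAX(5, -1) = 5
  G9 = -(5) = -5
  A2 = MAX(-6, -5) = -5
  D9 = -5 * -6 = 30

Second demand — change propagation:
  E8: re-runs because A7 -6->-1; new result -5.
  H9: re-runs because E8 -6->-5; new result 0.
  H2: re-runs because H9 -1->0; E8 -6->-5; new result 5 (unchanged).
  C4: re-runs because H9 -1->0; new result 5 (unchanged).
  G9: re-examined; everything it read last time is the same (C4 unchanged) — cache -5 kept, no run.
  A2: re-runs because A7 -6->-1; new result -1.
  D9: re-runs because A2 -5->-1; A7 -6->-1; new result 1.

The important point: at G9 every value read last time is unchanged, so the dirty flag clears without a run.

Dirty set: A2, C4, D9, E8, G9, H2, H9.
Run set: A2, C4, D9, E8, H2, H9 (6 run).
Re-examined without running (cache reused): G9.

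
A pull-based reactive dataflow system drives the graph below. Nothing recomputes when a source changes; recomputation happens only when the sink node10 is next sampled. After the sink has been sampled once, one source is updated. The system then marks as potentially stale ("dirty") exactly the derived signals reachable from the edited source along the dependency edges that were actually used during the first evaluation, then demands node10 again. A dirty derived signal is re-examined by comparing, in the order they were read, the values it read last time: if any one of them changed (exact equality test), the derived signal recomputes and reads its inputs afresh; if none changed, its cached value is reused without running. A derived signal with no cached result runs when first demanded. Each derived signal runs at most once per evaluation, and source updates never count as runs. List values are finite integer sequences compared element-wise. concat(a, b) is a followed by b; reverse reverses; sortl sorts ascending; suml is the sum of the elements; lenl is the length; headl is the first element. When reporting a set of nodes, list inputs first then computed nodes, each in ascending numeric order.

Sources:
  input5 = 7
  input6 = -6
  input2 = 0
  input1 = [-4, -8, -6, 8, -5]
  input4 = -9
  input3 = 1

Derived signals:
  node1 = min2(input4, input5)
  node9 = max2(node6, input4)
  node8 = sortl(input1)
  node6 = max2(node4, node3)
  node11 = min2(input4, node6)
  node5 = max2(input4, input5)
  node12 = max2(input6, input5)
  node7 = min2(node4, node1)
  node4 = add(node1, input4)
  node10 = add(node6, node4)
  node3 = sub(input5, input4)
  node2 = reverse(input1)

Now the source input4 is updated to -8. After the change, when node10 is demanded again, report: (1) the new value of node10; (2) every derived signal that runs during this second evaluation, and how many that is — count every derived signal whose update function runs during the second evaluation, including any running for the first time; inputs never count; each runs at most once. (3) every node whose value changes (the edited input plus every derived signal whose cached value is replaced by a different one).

New value of node10: -1.
Derived signals that run: node1, node3, node4, node6, node10 — 5 in total.
Values that change: input4, node1, node3, node4, node6, node10.

First evaluation (everything demanded from the output):
  node1 = min2(-9, 7) = -9
  node3 = sub(7, -9) = 16
  node4 = add(-9, -9) = -18
  node6 = max2(-18, 16) = 16
  node10 = add(16, -18) = -2

Propagation after the edit:
  node1: runs — input4 -9->-8; result -8.
  node3: runs — input4 -9->-8; result 15.
  node4: runs — node1 -9->-8; input4 -9->-8; result -16.
  node6: runs — node4 -18->-16; node3 16->15; result 15.
  node10: runs — node6 16->15; node4 -18->-16; result -1.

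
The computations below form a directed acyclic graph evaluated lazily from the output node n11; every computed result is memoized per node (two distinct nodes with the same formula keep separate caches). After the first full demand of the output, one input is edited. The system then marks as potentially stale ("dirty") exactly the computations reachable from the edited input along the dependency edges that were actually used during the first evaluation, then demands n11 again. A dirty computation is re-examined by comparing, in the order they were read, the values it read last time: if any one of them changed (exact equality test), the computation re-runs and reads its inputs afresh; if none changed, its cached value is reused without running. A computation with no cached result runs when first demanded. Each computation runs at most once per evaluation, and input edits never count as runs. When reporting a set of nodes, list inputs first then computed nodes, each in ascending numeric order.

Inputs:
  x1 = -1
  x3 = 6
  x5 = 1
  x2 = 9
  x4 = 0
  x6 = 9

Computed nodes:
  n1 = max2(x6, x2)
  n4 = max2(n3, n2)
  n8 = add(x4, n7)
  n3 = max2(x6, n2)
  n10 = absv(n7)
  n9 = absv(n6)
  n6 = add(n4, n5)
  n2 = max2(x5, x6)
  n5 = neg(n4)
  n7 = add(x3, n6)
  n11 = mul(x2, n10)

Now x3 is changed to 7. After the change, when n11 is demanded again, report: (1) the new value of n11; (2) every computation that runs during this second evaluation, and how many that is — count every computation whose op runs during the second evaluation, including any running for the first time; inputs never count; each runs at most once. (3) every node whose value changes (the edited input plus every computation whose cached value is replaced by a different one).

Demanding n11 again yields 63.
3 computations run: n7, n10, n11.
The nodes whose values change: x3, n7, n10, n11.

First demand of the output computes:
  n2 = max2(1, 9) = 9
  n3 = max2(9, 9) = 9
  n4 = max2(9, 9) = 9
  n5 = neg(9) = -9
  n6 = add(9, -9) = 0
  n7 = add(6, 0) = 6
  n10 = absv(6) = 6
  n11 = mul(9, 6) = 54

After the edit, cleaning proceeds:
  n7: a read changed (x3 6->7) — executes, giving 7.
  n10: a read changed (n7 6->7) — executes, giving 7.
  n11: a read changed (n10 6->7) — executes, giving 63.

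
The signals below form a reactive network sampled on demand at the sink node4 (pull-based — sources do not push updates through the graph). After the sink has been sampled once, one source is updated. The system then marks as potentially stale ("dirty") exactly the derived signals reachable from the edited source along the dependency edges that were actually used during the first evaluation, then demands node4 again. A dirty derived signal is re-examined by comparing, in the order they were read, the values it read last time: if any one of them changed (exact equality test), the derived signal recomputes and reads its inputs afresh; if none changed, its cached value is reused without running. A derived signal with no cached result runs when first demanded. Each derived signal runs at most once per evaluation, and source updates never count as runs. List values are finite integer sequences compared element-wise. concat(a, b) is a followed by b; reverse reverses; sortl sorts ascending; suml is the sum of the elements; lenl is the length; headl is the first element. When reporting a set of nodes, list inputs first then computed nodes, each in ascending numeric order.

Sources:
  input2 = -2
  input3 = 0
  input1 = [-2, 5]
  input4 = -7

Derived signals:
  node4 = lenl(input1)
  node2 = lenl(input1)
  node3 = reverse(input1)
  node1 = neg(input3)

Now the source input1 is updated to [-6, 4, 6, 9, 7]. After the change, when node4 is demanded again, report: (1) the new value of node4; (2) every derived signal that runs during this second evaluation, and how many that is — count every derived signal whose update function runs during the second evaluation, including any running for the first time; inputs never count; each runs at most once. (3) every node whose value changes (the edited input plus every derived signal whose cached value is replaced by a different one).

node4 now evaluates to 5.
Run set: node4 (1 run).
Changed values: input1, node4.

Initial pass — values computed on the first demand:
  node4 = lenl([-2, 5]) = 2

Second demand — change propagation:
  node4: re-runs because input1 [-2, 5]->[-6, 4, 6, 9, 7]; new result 5.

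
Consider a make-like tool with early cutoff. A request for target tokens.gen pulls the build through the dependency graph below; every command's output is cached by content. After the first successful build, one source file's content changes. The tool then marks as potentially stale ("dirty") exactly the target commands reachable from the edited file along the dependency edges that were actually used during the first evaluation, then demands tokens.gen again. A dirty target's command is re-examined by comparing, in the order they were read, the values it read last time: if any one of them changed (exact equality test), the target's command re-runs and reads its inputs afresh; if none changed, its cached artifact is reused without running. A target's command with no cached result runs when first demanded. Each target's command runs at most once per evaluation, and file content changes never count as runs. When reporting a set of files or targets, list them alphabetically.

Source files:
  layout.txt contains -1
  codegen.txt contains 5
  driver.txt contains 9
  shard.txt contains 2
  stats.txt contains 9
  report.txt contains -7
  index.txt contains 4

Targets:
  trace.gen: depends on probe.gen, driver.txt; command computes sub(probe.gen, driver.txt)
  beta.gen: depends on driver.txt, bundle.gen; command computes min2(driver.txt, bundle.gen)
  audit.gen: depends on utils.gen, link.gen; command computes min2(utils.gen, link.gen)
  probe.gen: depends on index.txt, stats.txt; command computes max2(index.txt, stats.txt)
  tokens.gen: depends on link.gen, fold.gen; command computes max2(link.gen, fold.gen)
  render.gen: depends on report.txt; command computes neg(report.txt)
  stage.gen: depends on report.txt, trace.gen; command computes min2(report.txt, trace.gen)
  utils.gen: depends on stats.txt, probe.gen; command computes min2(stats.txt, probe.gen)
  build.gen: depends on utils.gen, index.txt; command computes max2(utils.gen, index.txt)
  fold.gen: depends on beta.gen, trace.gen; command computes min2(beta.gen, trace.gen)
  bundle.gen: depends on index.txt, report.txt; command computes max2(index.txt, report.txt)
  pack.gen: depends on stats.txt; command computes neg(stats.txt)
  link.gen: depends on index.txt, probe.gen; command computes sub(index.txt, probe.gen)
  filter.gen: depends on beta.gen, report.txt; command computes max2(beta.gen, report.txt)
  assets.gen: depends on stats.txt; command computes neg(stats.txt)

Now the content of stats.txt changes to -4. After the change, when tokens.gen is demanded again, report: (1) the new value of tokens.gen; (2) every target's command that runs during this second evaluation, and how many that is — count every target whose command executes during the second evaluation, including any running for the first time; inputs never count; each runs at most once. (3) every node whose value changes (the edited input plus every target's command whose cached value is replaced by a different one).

Demanding tokens.gen again yields 0.
5 target commands run: fold.gen, link.gen, probe.gen, tokens.gen, trace.gen.
The nodes whose values change: fold.gen, link.gen, probe.gen, stats.txt, trace.gen.

First demand of the output computes:
  bundle.gen = max2(4, -7) = 4
  beta.gen = min2(9, 4) = 4
  probe.gen = max2(4, 9) = 9
  link.gen = sub(4, 9) = -5
  trace.gen = sub(9, 9) = 0
  fold.gen = min2(4, 0) = 0
  tokens.gen = max2(-5, 0) = 0

After the edit, cleaning proceeds:
  probe.gen: a read changed (stats.txt 9->-4) — executes, giving 4.
  link.gen: a read changed (probe.gen 9->4) — executes, giving 0.
  trace.gen: a read changed (probe.gen 9->4) — executes, giving -5.
  fold.gen: a read changed (trace.gen 0->-5) — executes, giving -5.
  tokens.gen: a read changed (link.gen -5->0; fold.gen 0->-5) — executes, giving 0 — identical to its old value.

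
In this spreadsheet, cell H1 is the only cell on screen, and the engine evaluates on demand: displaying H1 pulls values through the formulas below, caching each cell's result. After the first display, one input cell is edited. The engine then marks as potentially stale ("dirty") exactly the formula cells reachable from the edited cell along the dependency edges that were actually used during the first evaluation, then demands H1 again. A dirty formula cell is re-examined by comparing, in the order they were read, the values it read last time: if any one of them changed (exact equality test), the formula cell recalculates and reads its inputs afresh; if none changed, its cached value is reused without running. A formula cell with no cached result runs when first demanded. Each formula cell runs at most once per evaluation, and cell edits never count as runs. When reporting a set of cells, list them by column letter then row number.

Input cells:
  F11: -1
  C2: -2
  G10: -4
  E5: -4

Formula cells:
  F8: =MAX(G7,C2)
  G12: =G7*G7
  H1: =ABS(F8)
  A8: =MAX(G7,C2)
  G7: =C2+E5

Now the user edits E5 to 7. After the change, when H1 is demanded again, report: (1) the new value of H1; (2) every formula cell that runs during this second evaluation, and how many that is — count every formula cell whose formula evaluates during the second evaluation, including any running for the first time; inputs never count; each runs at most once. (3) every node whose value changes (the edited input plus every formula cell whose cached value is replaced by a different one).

Initial pass — values computed on the first demand:
  G7 = -2 + -4 = -6
  F8 = MAX(-6, -2) = -2
  H1 = ABS(-2) = 2

Second demand — change propagation:
  G7: re-runs because E5 -4->7; new result 5.
  F8: re-runs because G7 -6->5; new result 5.
  H1: re-runs because F8 -2->5; new result 5.

H1 now evaluates to 5.
Run set: F8, G7, H1 (3 run).
Changed values: E5, F8, G7, H1.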